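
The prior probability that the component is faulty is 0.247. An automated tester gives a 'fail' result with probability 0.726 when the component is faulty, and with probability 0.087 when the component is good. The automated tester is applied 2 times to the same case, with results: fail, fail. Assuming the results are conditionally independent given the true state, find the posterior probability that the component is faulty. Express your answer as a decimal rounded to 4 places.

With H the event that the component is faulty, the joint likelihood of the observed sequence is P(data|H) = 0.726·0.726 = 0.52708 and P(data|¬H) = 0.087·0.087 = 0.0075690.
Bayes: P(H|data) = 0.247·0.52708 / (0.247·0.52708 + 0.753·0.0075690) = 0.13019/0.13589 = 0.9581.

Posterior P(H) ≈ 0.9581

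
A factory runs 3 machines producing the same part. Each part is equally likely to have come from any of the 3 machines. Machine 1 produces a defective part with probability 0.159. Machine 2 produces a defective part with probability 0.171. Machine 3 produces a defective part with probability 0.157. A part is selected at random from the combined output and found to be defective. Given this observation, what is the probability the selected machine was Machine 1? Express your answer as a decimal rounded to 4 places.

Posterior probability ≈ 0.3265

Tabulate prior·likelihood by source: [1] prior 0.333333, lik 0.159, product 0.05300; [2] prior 0.333333, lik 0.171, product 0.05700; [3] prior 0.333333, lik 0.157, product 0.05233.
Normalizing constant = 0.16233; the posterior for Machine 1 is its product over the sum, 0.05300/0.16233 = 0.3265.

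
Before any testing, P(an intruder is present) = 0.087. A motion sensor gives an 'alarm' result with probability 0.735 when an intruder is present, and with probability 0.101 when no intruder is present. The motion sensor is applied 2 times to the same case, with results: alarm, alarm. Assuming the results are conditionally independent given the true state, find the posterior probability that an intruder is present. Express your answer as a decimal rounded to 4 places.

Let H be the event that an intruder is present; start with P(H) = 0.087. P('alarm'|H) = 0.735, P('alarm'|¬H) = 0.101.
Update on result 1 ('alarm'): P(H) ← 0.735·0.0870 / (0.735·0.0870 + 0.101·0.9130) = 0.063945/0.15616 = 0.4095.
Update on result 2 ('alarm'): P(H) ← 0.735·0.4095 / (0.735·0.4095 + 0.101·0.5905) = 0.30097/0.36062 = 0.8346.

Posterior P(H) ≈ 0.8346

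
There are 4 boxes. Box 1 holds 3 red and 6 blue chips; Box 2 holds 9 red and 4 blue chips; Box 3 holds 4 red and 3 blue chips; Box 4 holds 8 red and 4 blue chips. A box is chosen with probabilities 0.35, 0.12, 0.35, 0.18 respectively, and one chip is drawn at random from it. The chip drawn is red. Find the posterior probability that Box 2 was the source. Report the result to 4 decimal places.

Posterior probability ≈ 0.1598

Tabulate prior·likelihood by source: [1] prior 0.35, lik 0.3333, product 0.1167; [2] prior 0.12, lik 0.6923, product 0.08308; [3] prior 0.35, lik 0.5714, product 0.2000; [4] prior 0.18, lik 0.6667, product 0.1200.
Normalizing constant = 0.51974; the posterior for Box 2 is its product over the sum, 0.08308/0.51974 = 0.1598.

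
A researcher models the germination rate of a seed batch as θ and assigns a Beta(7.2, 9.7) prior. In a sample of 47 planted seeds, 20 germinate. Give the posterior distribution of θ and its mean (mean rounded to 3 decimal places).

Posterior: Beta(27.2, 36.7); mean ≈ 0.426

The binomial likelihood is conjugate to the Beta prior: with 20 successes and 27 failures, the posterior is Beta(7.2+20, 9.7+27) = Beta(27.2, 36.7).
Posterior mean = α/(α+β) = 27.2/63.9 = 0.426.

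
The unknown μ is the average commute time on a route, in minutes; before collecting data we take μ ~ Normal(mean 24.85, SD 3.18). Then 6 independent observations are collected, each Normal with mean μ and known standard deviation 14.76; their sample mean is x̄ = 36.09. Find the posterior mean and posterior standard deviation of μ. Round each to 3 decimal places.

Posterior mean ≈ 27.298; posterior SD ≈ 2.812

With known σ, the Normal prior is conjugate. Weight on the data is w = (n/σ²)/(n/σ² + 1/τ₀²) = 0.0275409/(0.0275409+0.0988885) = 0.21784.
Posterior mean = w·x̄ + (1−w)·μ₀ = 0.21784·36.09 + 0.78216·24.85 = 27.298. Posterior variance = 1/(0.0275409+0.0988885) = 7.90955, so SD = 2.812.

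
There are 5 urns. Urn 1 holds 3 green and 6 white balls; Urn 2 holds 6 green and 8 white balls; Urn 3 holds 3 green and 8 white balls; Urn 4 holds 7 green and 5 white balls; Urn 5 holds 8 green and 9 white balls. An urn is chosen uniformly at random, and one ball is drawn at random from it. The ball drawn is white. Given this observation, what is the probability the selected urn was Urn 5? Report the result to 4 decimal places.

Tabulate prior·likelihood by source: [1] prior 0.2, lik 0.6667, product 0.1333; [2] prior 0.2, lik 0.5714, product 0.1143; [3] prior 0.2, lik 0.7273, product 0.1455; [4] prior 0.2, lik 0.4167, product 0.08333; [5] prior 0.2, lik 0.5294, product 0.1059.
Normalizing constant = 0.58229; the posterior for Urn 5 is its product over the sum, 0.1059/0.58229 = 0.1818.

Posterior probability ≈ 0.1818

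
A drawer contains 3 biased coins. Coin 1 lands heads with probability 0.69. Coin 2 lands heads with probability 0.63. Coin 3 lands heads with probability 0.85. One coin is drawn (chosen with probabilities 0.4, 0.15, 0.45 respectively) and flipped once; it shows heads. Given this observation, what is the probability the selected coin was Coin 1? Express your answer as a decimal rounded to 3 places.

Posterior probability ≈ 0.367

P(heads|C1) = 0.69; P(heads|C2) = 0.63; P(heads|C3) = 0.85.
Prior × likelihood for each source: 0.4·0.69=0.2760, 0.15·0.63=0.09450, 0.45·0.85=0.3825. Summing gives P(heads) = 0.75300.
P(Coin 1 | heads) = 0.2760 / 0.75300 = 0.367.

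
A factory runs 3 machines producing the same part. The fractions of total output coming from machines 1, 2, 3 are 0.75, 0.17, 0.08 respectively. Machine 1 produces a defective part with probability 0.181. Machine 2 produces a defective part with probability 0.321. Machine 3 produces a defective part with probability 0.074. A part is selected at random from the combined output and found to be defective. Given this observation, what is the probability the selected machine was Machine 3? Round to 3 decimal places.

Posterior probability ≈ 0.030

P(defective|M1) = 0.181; P(defective|M2) = 0.321; P(defective|M3) = 0.074.
Prior × likelihood for each source: 0.75·0.181=0.1357, 0.17·0.321=0.05457, 0.08·0.074=0.005920. Summing gives P(defective) = 0.19624.
P(Machine 3 | defective) = 0.005920 / 0.19624 = 0.030.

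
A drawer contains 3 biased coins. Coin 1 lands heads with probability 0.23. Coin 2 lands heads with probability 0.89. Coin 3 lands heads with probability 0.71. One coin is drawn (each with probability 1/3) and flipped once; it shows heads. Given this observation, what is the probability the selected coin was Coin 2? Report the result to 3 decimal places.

P(heads|C1) = 0.23; P(heads|C2) = 0.89; P(heads|C3) = 0.71.
Prior × likelihood for each source: 0.333333·0.23=0.07667, 0.333333·0.89=0.2967, 0.333333·0.71=0.2367. Summing gives P(heads) = 0.61000.
P(Coin 2 | heads) = 0.2967 / 0.61000 = 0.486.

Posterior probability ≈ 0.486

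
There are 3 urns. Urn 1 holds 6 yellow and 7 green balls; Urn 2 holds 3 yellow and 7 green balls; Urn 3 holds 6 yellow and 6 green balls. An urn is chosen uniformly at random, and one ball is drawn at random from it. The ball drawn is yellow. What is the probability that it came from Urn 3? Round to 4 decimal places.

P(yellow|Urn 1) = 0.4615; P(yellow|Urn 2) = 0.3; P(yellow|Urn 3) = 0.5.
Prior × likelihood for each source: 0.333333·0.4615=0.1538, 0.333333·0.3=0.1000, 0.333333·0.5=0.1667. Summing gives P(yellow) = 0.42051.
P(Urn 3 | yellow) = 0.1667 / 0.42051 = 0.3963.

Posterior probability ≈ 0.3963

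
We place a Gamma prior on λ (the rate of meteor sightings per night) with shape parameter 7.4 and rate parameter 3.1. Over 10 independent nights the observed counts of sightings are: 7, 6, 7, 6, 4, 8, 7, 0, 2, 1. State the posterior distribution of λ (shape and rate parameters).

Posterior: Gamma(shape=55.4, rate=13.1)

The Poisson likelihood adds the total count to the shape and the number of exposure periods to the rate. Here ∑xᵢ = 48 and n = 10, so shape 7.4→55.4 and rate 3.1→13.1.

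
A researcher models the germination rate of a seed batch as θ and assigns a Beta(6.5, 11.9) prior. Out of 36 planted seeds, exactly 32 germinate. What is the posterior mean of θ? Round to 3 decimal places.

Observing 32 successes and 4 failures updates Beta(6.5, 11.9) by adding the success and failure counts to the two shape parameters: α = 6.5+32 = 38.5, β = 11.9+4 = 15.9.
E[θ | data] = 38.5/(38.5+15.9) = 0.708.

Posterior mean ≈ 0.708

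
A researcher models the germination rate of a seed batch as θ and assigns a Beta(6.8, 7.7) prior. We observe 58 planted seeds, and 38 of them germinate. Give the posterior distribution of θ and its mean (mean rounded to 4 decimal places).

Posterior: Beta(44.8, 27.7); mean ≈ 0.6179

The binomial likelihood is conjugate to the Beta prior: with 38 successes and 20 failures, the posterior is Beta(6.8+38, 7.7+20) = Beta(44.8, 27.7).
Posterior mean = α/(α+β) = 44.8/72.5 = 0.6179.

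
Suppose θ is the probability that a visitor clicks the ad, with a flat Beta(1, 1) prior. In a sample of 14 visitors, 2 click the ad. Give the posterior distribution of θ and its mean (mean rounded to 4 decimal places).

Posterior: Beta(3, 13); mean ≈ 0.1875

Observing 2 successes and 12 failures updates Beta(1, 1) by adding the success and failure counts to the two shape parameters: α = 1+2 = 3, β = 1+12 = 13.
E[θ | data] = 3/(3+13) = 0.1875.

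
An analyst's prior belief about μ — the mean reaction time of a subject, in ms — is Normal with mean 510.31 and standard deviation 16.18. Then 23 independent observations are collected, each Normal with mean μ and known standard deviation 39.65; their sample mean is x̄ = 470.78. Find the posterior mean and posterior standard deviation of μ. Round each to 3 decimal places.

Posterior mean ≈ 478.964; posterior SD ≈ 7.362

With known σ, the Normal prior is conjugate. Weight on the data is w = (n/σ²)/(n/σ² + 1/τ₀²) = 0.0146299/(0.0146299+0.00381982) = 0.79296.
Posterior mean = w·x̄ + (1−w)·μ₀ = 0.79296·470.78 + 0.20704·510.31 = 478.964. Posterior variance = 1/(0.0146299+0.00381982) = 54.2014, so SD = 7.362.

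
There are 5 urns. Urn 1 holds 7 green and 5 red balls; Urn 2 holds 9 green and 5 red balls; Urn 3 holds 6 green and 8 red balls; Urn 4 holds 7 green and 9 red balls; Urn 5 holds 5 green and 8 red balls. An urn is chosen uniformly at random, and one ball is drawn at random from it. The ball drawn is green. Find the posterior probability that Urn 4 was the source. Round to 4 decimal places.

Tabulate prior·likelihood by source: [1] prior 0.2, lik 0.5833, product 0.1167; [2] prior 0.2, lik 0.6429, product 0.1286; [3] prior 0.2, lik 0.4286, product 0.08571; [4] prior 0.2, lik 0.4375, product 0.08750; [5] prior 0.2, lik 0.3846, product 0.07692.
Normalizing constant = 0.49538; the posterior for Urn 4 is its product over the sum, 0.08750/0.49538 = 0.1766.

Posterior probability ≈ 0.1766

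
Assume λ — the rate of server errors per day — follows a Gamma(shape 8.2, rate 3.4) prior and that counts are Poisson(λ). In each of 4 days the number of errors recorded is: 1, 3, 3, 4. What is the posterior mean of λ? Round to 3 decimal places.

Posterior mean ≈ 2.595

Total count ∑xᵢ = 11 over n = 4 days.
Gamma is conjugate to the Poisson likelihood: posterior is Gamma(shape = 8.2+11 = 19.2, rate = 3.4+4 = 7.4).
E[λ | data] = 19.2/7.4 = 2.595.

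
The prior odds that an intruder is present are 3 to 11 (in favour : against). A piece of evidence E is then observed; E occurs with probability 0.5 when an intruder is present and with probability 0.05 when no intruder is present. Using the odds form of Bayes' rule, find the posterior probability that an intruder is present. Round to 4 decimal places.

Posterior probability ≈ 0.7317

Prior odds = 3/11 = 0.27273. In log-odds, ln(0.27273) = -1.2993.
Add log likelihood ratio: ln(10.000) = 2.3026.
Posterior log-odds = 1.0033, so posterior odds = exp(1.0033) = 2.7273. Converting, P(H|E) = 2.7273/3.7273 = 0.7317.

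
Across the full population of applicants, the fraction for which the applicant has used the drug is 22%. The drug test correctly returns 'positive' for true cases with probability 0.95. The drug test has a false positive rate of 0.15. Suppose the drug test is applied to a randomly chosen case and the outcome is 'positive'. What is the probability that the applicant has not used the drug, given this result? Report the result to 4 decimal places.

P(¬H | E) ≈ 0.3589

Write H for 'the applicant has used the drug'. Prior odds H:¬H = 0.22/0.78 = 0.28205. For the 'positive' outcome, the likelihood ratio is 0.95/0.15 = 6.3333.
Posterior odds = 0.28205 × 6.3333 = 1.7863, so P(H|E) = 1.7863/(1+1.7863) = 0.6411. Then P(¬H|E) = 1 − 0.6411 = 0.3589.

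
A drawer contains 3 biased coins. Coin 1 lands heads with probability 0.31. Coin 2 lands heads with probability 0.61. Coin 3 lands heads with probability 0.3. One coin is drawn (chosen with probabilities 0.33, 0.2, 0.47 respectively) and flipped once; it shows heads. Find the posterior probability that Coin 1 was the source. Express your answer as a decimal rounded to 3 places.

Tabulate prior·likelihood by source: [1] prior 0.33, lik 0.31, product 0.1023; [2] prior 0.2, lik 0.61, product 0.1220; [3] prior 0.47, lik 0.3, product 0.1410.
Normalizing constant = 0.36530; the posterior for Coin 1 is its product over the sum, 0.1023/0.36530 = 0.280.

Posterior probability ≈ 0.280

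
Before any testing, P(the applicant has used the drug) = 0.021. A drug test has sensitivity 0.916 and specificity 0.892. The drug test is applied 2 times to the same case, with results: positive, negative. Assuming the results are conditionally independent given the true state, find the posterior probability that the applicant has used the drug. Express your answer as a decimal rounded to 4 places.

With H the event that the applicant has used the drug, the joint likelihood of the observed sequence is P(data|H) = 0.916·0.084 = 0.076944 and P(data|¬H) = 0.108·0.892 = 0.096336.
Bayes: P(H|data) = 0.021·0.076944 / (0.021·0.076944 + 0.979·0.096336) = 0.0016158/0.095929 = 0.0168.

Posterior P(H) ≈ 0.0168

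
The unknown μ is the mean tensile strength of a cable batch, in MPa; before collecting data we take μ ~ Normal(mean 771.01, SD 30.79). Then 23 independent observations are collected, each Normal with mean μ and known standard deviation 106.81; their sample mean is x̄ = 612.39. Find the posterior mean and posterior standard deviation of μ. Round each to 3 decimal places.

With known σ, the Normal prior is conjugate. Weight on the data is w = (n/σ²)/(n/σ² + 1/τ₀²) = 0.00201606/(0.00201606+0.00105483) = 0.65651.
Posterior mean = w·x̄ + (1−w)·μ₀ = 0.65651·612.39 + 0.34349·771.01 = 666.875. Posterior variance = 1/(0.00201606+0.00105483) = 325.639, so SD = 18.045.

Posterior mean ≈ 666.875; posterior SD ≈ 18.045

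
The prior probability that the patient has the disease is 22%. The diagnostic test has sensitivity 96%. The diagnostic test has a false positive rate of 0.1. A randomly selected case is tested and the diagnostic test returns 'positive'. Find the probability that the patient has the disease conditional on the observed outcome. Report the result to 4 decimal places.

Write H for 'the patient has the disease'. Prior odds H:¬H = 0.22/0.78 = 0.28205. For the 'positive' outcome, the likelihood ratio is 0.96/0.1 = 9.6000.
Posterior odds = 0.28205 × 9.6000 = 2.7077, so P(H|E) = 2.7077/(1+2.7077) = 0.7303.

P(H | E) ≈ 0.7303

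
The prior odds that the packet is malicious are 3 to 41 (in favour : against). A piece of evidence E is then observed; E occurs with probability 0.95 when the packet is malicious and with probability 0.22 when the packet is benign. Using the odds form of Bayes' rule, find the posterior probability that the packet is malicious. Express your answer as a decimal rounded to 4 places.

Prior odds = 3/41 = 0.073171. In log-odds, ln(0.073171) = -2.6150.
Add log likelihood ratio: ln(4.3182) = 1.4628.
Posterior log-odds = -1.1521, so posterior odds = exp(-1.1521) = 0.31596. Converting, P(H|E) = 0.31596/1.3160 = 0.2401.

Posterior probability ≈ 0.2401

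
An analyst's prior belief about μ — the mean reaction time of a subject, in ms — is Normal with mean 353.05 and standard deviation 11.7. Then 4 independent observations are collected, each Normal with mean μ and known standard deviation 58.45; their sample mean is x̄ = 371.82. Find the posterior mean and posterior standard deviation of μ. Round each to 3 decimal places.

With known σ, the Normal prior is conjugate. Weight on the data is w = (n/σ²)/(n/σ² + 1/τ₀²) = 0.00117082/(0.00117082+0.00730514) = 0.13813.
Posterior mean = w·x̄ + (1−w)·μ₀ = 0.13813·371.82 + 0.86187·353.05 = 355.643. Posterior variance = 1/(0.00117082+0.00730514) = 117.981, so SD = 10.862.

Posterior mean ≈ 355.643; posterior SD ≈ 10.862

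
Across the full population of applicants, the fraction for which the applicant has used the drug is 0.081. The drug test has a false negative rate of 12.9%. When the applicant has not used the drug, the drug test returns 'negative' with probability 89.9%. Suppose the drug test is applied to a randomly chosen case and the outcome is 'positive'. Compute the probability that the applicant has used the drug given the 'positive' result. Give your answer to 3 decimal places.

Write H for 'the applicant has used the drug'. Prior odds H:¬H = 0.081/0.919 = 0.088139. For the 'positive' outcome, the likelihood ratio is 0.871/0.101 = 8.6238.
Posterior odds = 0.088139 × 8.6238 = 0.76009, so P(H|E) = 0.76009/(1+0.76009) = 0.432.

P(H | E) ≈ 0.432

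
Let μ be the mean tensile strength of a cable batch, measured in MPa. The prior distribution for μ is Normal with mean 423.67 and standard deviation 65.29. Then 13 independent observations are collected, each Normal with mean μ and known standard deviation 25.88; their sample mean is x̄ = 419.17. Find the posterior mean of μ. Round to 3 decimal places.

Posterior mean ≈ 419.224

With known σ, the Normal prior is conjugate. Weight on the data is w = (n/σ²)/(n/σ² + 1/τ₀²) = 0.0194095/(0.0194095+0.00023459) = 0.98806.
Posterior mean = w·x̄ + (1−w)·μ₀ = 0.98806·419.17 + 0.011942·423.67 = 419.224.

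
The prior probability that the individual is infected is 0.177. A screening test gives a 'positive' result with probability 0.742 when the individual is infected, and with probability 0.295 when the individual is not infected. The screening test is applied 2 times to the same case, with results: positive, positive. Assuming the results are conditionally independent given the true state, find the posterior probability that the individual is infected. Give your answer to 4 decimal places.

Let H be the event that the individual is infected; start with P(H) = 0.177. P('positive'|H) = 0.742, P('positive'|¬H) = 0.295.
Update on result 1 ('positive'): P(H) ← 0.742·0.1770 / (0.742·0.1770 + 0.295·0.8230) = 0.13133/0.37412 = 0.3510.
Update on result 2 ('positive'): P(H) ← 0.742·0.3510 / (0.742·0.3510 + 0.295·0.6490) = 0.26048/0.45192 = 0.5764.

Posterior P(H) ≈ 0.5764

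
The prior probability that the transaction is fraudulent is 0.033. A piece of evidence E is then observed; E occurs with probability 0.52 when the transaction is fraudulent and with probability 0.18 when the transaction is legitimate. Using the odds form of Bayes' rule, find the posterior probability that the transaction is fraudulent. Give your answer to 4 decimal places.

Prior odds = 0.033/(1−0.033) = 0.034126. In log-odds, ln(0.034126) = -3.3777.
Add log likelihood ratio: ln(2.8889) = 1.0609.
Posterior log-odds = -2.3168, so posterior odds = exp(-2.3168) = 0.098587. Converting, P(H|E) = 0.098587/1.0986 = 0.0897.

Posterior probability ≈ 0.0897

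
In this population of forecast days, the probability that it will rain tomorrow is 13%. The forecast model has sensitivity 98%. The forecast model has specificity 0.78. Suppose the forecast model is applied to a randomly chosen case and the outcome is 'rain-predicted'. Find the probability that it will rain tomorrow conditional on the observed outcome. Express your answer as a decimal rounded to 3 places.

P(H | E) ≈ 0.400

Write H for 'it will rain tomorrow'. Prior odds H:¬H = 0.13/0.87 = 0.14943. For the 'rain-predicted' outcome, the likelihood ratio is 0.98/0.22 = 4.4545.
Posterior odds = 0.14943 × 4.4545 = 0.66562, so P(H|E) = 0.66562/(1+0.66562) = 0.400.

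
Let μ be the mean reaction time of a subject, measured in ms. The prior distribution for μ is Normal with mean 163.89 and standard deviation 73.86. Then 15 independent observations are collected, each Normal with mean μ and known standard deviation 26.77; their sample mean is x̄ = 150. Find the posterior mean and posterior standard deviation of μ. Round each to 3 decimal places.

Posterior mean ≈ 150.121; posterior SD ≈ 6.882

Prior precision 1/τ₀² = 1/73.86² = 0.00018331; data precision n/σ² = 15/26.77² = 0.0209312.
Posterior precision = 0.00018331 + 0.0209312 = 0.0211145, giving posterior SD = 1/√0.0211145 = 6.882.
Posterior mean = (0.00018331·163.89 + 0.0209312·150) / 0.0211145 = 150.121.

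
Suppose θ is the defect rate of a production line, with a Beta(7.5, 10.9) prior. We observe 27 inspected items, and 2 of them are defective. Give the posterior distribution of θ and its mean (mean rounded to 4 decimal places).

The binomial likelihood is conjugate to the Beta prior: with 2 successes and 25 failures, the posterior is Beta(7.5+2, 10.9+25) = Beta(9.5, 35.9).
E[θ | data] = 9.5/(9.5+35.9) = 0.2093.

Posterior: Beta(9.5, 35.9); mean ≈ 0.2093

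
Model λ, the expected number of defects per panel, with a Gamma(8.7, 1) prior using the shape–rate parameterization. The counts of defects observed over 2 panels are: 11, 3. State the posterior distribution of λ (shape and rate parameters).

Posterior: Gamma(shape=22.7, rate=3)

Total count ∑xᵢ = 14 over n = 2 panels.
Gamma is conjugate to the Poisson likelihood: posterior is Gamma(shape = 8.7+14 = 22.7, rate = 1+2 = 3).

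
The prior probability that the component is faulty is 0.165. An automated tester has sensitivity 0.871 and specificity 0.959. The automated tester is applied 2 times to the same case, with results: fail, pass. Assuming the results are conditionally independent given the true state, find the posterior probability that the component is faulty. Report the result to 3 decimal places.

Posterior P(H) ≈ 0.361

Let H be the event that the component is faulty; start with P(H) = 0.165. P('fail'|H) = 0.871, P('fail'|¬H) = 0.041.
Update on result 1 ('fail'): P(H) ← 0.871·0.1650 / (0.871·0.1650 + 0.041·0.8350) = 0.14372/0.17795 = 0.8076.
Update on result 2 ('pass'): P(H) ← 0.129·0.8076 / (0.129·0.8076 + 0.959·0.1924) = 0.10418/0.28868 = 0.3609.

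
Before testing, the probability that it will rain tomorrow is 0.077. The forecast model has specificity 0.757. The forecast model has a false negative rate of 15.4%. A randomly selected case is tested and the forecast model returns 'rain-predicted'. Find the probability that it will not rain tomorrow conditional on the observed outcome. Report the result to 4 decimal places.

Write H for 'it will rain tomorrow'. Prior odds H:¬H = 0.077/0.923 = 0.083424. For the 'rain-predicted' outcome, the likelihood ratio is 0.846/0.243 = 3.4815.
Posterior odds = 0.083424 × 3.4815 = 0.29044, so P(H|E) = 0.29044/(1+0.29044) = 0.2251. Then P(¬H|E) = 1 − 0.2251 = 0.7749.

P(¬H | E) ≈ 0.7749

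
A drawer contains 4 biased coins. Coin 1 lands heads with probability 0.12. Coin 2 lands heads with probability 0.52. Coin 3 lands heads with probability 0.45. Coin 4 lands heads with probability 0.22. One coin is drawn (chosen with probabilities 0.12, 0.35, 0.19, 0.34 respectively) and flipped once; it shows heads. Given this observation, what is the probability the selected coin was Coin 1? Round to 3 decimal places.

Posterior probability ≈ 0.040

Tabulate prior·likelihood by source: [1] prior 0.12, lik 0.12, product 0.01440; [2] prior 0.35, lik 0.52, product 0.1820; [3] prior 0.19, lik 0.45, product 0.08550; [4] prior 0.34, lik 0.22, product 0.07480.
Normalizing constant = 0.35670; the posterior for Coin 1 is its product over the sum, 0.01440/0.35670 = 0.040.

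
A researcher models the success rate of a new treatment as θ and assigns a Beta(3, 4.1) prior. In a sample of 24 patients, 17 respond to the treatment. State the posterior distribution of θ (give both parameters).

Posterior: Beta(20, 11.1)

Observing 17 successes and 7 failures updates Beta(3, 4.1) by adding the success and failure counts to the two shape parameters: α = 3+17 = 20, β = 4.1+7 = 11.1.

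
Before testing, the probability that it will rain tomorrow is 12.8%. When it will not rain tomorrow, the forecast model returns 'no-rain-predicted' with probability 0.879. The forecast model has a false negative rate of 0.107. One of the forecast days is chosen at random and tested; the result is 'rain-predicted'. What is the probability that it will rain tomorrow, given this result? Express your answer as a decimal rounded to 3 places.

Write H for 'it will rain tomorrow'. Prior odds H:¬H = 0.128/0.872 = 0.14679. For the 'rain-predicted' outcome, the likelihood ratio is 0.893/0.121 = 7.3802.
Posterior odds = 0.14679 × 7.3802 = 1.0833, so P(H|E) = 1.0833/(1+1.0833) = 0.520.

P(H | E) ≈ 0.520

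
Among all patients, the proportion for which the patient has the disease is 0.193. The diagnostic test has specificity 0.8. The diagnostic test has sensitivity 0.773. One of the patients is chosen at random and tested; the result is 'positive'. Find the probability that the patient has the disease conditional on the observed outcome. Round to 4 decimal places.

Write H for 'the patient has the disease'. Prior odds H:¬H = 0.193/0.807 = 0.23916. For the 'positive' outcome, the likelihood ratio is 0.773/0.2 = 3.8650.
Posterior odds = 0.23916 × 3.8650 = 0.92434, so P(H|E) = 0.92434/(1+0.92434) = 0.4803.

P(H | E) ≈ 0.4803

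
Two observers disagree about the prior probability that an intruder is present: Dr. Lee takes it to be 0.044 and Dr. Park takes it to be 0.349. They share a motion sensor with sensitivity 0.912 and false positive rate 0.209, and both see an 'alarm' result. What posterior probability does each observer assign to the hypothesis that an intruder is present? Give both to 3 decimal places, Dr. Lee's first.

Dr. Lee: 0.167; Dr. Park: 0.701

P('+'|H) = 0.912, P('+'|¬H) = 0.209.
Dr. Lee: numerator 0.912·0.044 = 0.040128; evidence = 0.040128+0.209·0.956 = 0.23993; posterior = 0.167.
Dr. Park: numerator 0.912·0.349 = 0.31829; evidence = 0.31829+0.209·0.651 = 0.45435; posterior = 0.701.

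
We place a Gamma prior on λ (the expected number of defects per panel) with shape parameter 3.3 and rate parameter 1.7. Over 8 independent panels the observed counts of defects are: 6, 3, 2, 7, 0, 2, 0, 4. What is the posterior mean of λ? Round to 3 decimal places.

Posterior mean ≈ 2.814

Total count ∑xᵢ = 24 over n = 8 panels.
Gamma is conjugate to the Poisson likelihood: posterior is Gamma(shape = 3.3+24 = 27.3, rate = 1.7+8 = 9.7).
Posterior mean = shape/rate = 27.3/9.7 = 2.814.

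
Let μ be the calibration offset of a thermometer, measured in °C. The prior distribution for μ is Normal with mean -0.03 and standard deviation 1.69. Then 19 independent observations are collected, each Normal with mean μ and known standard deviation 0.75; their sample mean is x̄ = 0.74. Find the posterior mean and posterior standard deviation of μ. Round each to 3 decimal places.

Posterior mean ≈ 0.732; posterior SD ≈ 0.171

With known σ, the Normal prior is conjugate. Weight on the data is w = (n/σ²)/(n/σ² + 1/τ₀²) = 33.7778/(33.7778+0.350128) = 0.98974.
Posterior mean = w·x̄ + (1−w)·μ₀ = 0.98974·0.74 + 0.010259·-0.03 = 0.732. Posterior variance = 1/(33.7778+0.350128) = 0.0293015, so SD = 0.171.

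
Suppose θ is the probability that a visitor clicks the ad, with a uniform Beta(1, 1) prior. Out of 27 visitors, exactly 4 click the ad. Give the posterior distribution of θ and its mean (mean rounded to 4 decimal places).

Posterior: Beta(5, 24); mean ≈ 0.1724

Observing 4 successes and 23 failures updates Beta(1, 1) by adding the success and failure counts to the two shape parameters: α = 1+4 = 5, β = 1+23 = 24.
Posterior mean = α/(α+β) = 5/29 = 0.1724.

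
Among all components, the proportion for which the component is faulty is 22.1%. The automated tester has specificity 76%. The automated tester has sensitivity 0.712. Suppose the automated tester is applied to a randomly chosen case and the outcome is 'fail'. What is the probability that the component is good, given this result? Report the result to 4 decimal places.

Write H for 'the component is faulty'. Prior odds H:¬H = 0.221/0.779 = 0.28370. For the 'fail' outcome, the likelihood ratio is 0.712/0.24 = 2.9667.
Posterior odds = 0.28370 × 2.9667 = 0.84163, so P(H|E) = 0.84163/(1+0.84163) = 0.4570. Then P(¬H|E) = 1 − 0.4570 = 0.5430.

P(¬H | E) ≈ 0.5430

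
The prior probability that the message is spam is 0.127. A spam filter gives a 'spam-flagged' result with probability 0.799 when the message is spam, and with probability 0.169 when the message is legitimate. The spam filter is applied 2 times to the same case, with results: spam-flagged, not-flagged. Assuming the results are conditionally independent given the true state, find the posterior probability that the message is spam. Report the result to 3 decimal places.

With H the event that the message is spam, the joint likelihood of the observed sequence is P(data|H) = 0.799·0.201 = 0.16060 and P(data|¬H) = 0.169·0.831 = 0.14044.
Bayes: P(H|data) = 0.127·0.16060 / (0.127·0.16060 + 0.873·0.14044) = 0.020396/0.14300 = 0.1426.

Posterior P(H) ≈ 0.143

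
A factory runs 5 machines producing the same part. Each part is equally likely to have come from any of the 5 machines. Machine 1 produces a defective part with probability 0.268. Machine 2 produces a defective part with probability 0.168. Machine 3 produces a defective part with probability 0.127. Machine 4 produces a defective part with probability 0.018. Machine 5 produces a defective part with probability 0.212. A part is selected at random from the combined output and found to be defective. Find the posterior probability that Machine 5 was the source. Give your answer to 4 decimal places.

Posterior probability ≈ 0.2673

P(defective|M1) = 0.268; P(defective|M2) = 0.168; P(defective|M3) = 0.127; P(defective|M4) = 0.018; P(defective|M5) = 0.212.
Prior × likelihood for each source: 0.2·0.268=0.05360, 0.2·0.168=0.03360, 0.2·0.127=0.02540, 0.2·0.018=0.003600, 0.2·0.212=0.04240. Summing gives P(defective) = 0.15860.
P(Machine 5 | defective) = 0.04240 / 0.15860 = 0.2673.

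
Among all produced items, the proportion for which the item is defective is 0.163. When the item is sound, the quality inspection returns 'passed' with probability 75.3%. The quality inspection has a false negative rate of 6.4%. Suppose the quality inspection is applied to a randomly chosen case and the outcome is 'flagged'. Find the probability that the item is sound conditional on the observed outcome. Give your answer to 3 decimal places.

Write H for 'the item is defective'. Prior odds H:¬H = 0.163/0.837 = 0.19474. For the 'flagged' outcome, the likelihood ratio is 0.936/0.247 = 3.7895.
Posterior odds = 0.19474 × 3.7895 = 0.73797, so P(H|E) = 0.73797/(1+0.73797) = 0.425. Then P(¬H|E) = 1 − 0.425 = 0.575.

P(¬H | E) ≈ 0.575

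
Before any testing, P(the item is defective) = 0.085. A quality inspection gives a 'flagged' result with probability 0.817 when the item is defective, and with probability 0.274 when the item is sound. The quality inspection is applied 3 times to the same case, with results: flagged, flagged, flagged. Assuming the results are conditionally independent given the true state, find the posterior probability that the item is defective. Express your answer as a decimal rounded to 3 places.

Posterior P(H) ≈ 0.711

Let H be the event that the item is defective; start with P(H) = 0.085. P('flagged'|H) = 0.817, P('flagged'|¬H) = 0.274.
Update on result 1 ('flagged'): P(H) ← 0.817·0.0850 / (0.817·0.0850 + 0.274·0.9150) = 0.069445/0.32016 = 0.2169.
Update on result 2 ('flagged'): P(H) ← 0.817·0.2169 / (0.817·0.2169 + 0.274·0.7831) = 0.17722/0.39178 = 0.4523.
Update on result 3 ('flagged'): P(H) ← 0.817·0.4523 / (0.817·0.4523 + 0.274·0.5477) = 0.36956/0.51962 = 0.7112.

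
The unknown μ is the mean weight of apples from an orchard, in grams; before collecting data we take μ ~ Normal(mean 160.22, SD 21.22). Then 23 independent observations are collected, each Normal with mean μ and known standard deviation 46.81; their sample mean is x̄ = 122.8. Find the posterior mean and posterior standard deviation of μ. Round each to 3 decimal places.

Prior precision 1/τ₀² = 1/21.22² = 0.00222080; data precision n/σ² = 23/46.81² = 0.0104966.
Posterior precision = 0.00222080 + 0.0104966 = 0.0127174, giving posterior SD = 1/√0.0127174 = 8.867.
Posterior mean = (0.00222080·160.22 + 0.0104966·122.8) / 0.0127174 = 129.335.

Posterior mean ≈ 129.335; posterior SD ≈ 8.867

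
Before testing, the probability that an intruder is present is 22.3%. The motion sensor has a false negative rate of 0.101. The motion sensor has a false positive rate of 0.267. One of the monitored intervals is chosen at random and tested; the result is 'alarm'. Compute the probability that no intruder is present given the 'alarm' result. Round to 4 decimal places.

Write H for 'an intruder is present'. Prior odds H:¬H = 0.223/0.777 = 0.28700. For the 'alarm' outcome, the likelihood ratio is 0.899/0.267 = 3.3670.
Posterior odds = 0.28700 × 3.3670 = 0.96635, so P(H|E) = 0.96635/(1+0.96635) = 0.4914. Then P(¬H|E) = 1 − 0.4914 = 0.5086.

P(¬H | E) ≈ 0.5086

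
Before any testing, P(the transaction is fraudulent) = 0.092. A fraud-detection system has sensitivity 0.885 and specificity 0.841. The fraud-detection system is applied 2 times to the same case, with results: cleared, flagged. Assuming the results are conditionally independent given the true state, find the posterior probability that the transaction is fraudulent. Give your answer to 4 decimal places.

Let H be the event that the transaction is fraudulent; start with P(H) = 0.092. P('flagged'|H) = 0.885, P('flagged'|¬H) = 0.159.
Update on result 1 ('cleared'): P(H) ← 0.115·0.0920 / (0.115·0.0920 + 0.841·0.9080) = 0.010580/0.77421 = 0.0137.
Update on result 2 ('flagged'): P(H) ← 0.885·0.0137 / (0.885·0.0137 + 0.159·0.9863) = 0.012094/0.16892 = 0.0716.

Posterior P(H) ≈ 0.0716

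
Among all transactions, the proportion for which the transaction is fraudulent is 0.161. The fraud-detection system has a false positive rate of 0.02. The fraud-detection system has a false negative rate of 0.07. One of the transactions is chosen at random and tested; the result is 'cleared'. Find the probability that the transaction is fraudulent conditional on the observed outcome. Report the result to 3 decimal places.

P(H | E) ≈ 0.014

Let H be the event that the transaction is fraudulent. P(H) = 0.161, so P(¬H) = 0.839. With E the 'cleared' result, P(E|H) = 0.07 and P(E|¬H) = 0.98.
P(E) = 0.07·0.161 + 0.98·0.839 = 0.011270 + 0.82222 = 0.83349.
By Bayes' theorem, P(H|E) = 0.011270 / 0.83349 = 0.014.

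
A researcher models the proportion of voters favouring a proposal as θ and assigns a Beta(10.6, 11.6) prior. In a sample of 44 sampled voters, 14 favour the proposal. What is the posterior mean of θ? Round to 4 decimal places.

Observing 14 successes and 30 failures updates Beta(10.6, 11.6) by adding the success and failure counts to the two shape parameters: α = 10.6+14 = 24.6, β = 11.6+30 = 41.6.
Posterior mean = α/(α+β) = 24.6/66.2 = 0.3716.

Posterior mean ≈ 0.3716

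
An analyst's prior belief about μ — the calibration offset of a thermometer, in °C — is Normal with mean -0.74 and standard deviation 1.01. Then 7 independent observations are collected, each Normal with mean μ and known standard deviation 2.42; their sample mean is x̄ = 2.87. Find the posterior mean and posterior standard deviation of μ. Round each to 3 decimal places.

Posterior mean ≈ 1.243; posterior SD ≈ 0.678

Prior precision 1/τ₀² = 1/1.01² = 0.980296; data precision n/σ² = 7/2.42² = 1.19527.
Posterior precision = 0.980296 + 1.19527 = 2.17557, giving posterior SD = 1/√2.17557 = 0.678.
Posterior mean = (0.980296·-0.74 + 1.19527·2.87) / 2.17557 = 1.243.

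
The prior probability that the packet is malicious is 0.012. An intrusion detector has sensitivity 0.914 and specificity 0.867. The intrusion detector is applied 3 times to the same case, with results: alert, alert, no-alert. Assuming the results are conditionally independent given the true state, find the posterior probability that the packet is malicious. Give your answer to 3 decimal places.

With H the event that the packet is malicious, the joint likelihood of the observed sequence is P(data|H) = 0.914·0.914·0.086 = 0.071844 and P(data|¬H) = 0.133·0.133·0.867 = 0.015336.
Bayes: P(H|data) = 0.012·0.071844 / (0.012·0.071844 + 0.988·0.015336) = 0.00086213/0.016014 = 0.0538.

Posterior P(H) ≈ 0.054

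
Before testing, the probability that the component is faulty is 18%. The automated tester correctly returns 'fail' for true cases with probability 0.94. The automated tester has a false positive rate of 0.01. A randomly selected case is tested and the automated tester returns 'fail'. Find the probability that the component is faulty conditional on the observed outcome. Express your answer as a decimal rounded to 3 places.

Let H be the event that the component is faulty. P(H) = 0.18, so P(¬H) = 0.82. With E the 'fail' result, P(E|H) = 0.94 and P(E|¬H) = 0.01.
P(E) = 0.94·0.18 + 0.01·0.82 = 0.16920 + 0.0082000 = 0.17740.
By Bayes' theorem, P(H|E) = 0.16920 / 0.17740 = 0.954.

P(H | E) ≈ 0.954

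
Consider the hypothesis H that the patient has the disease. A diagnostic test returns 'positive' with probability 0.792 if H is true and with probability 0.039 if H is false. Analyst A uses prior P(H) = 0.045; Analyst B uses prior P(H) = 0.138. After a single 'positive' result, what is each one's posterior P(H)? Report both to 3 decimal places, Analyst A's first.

The likelihood ratio for a 'positive' result is 0.792/0.039 = 20.308.
Analyst A: prior odds 0.045/0.955 = 0.047120; posterior odds 0.95691; posterior probability 0.489.
Analyst B: prior odds 0.138/0.862 = 0.16009; posterior odds 3.2511; posterior probability 0.765.

Analyst A: 0.489; Analyst B: 0.765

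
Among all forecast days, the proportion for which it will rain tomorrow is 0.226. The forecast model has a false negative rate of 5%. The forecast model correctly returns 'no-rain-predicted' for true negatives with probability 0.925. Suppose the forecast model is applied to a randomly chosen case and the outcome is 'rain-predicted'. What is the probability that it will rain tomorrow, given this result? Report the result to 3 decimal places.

Let H be the event that it will rain tomorrow. P(H) = 0.226, so P(¬H) = 0.774. With E the 'rain-predicted' result, P(E|H) = 0.95 and P(E|¬H) = 0.075.
P(E) = 0.95·0.226 + 0.075·0.774 = 0.21470 + 0.058050 = 0.27275.
By Bayes' theorem, P(H|E) = 0.21470 / 0.27275 = 0.787.

P(H | E) ≈ 0.787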